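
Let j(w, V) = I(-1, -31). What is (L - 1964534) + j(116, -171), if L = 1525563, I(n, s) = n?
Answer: -438972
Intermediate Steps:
j(w, V) = -1
(L - 1964534) + j(116, -171) = (1525563 - 1964534) - 1 = -438971 - 1 = -438972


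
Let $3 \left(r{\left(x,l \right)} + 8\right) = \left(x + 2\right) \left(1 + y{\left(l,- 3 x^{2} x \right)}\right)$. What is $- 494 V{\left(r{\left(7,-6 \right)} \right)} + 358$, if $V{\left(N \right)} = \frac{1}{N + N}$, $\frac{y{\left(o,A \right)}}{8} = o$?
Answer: $\frac{53589}{149} \approx 359.66$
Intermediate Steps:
$y{\left(o,A \right)} = 8 o$
$r{\left(x,l \right)} = -8 + \frac{\left(1 + 8 l\right) \left(2 + x\right)}{3}$ ($r{\left(x,l \right)} = -8 + \frac{\left(x + 2\right) \left(1 + 8 l\right)}{3} = -8 + \frac{\left(2 + x\right) \left(1 + 8 l\right)}{3} = -8 + \frac{\left(1 + 8 l\right) \left(2 + x\right)}{3}$)
$V{\left(N \right)} = \frac{1}{2 N}$
$- 494 V{\left(r{\left(7,-6 \right)} \right)} + 358 = - 494 \frac{1}{2 \left(- \frac{22}{3} + \frac{1}{3} \cdot 7 + \frac{16}{3} \left(-6\right) + \frac{8}{3} \left(-6\right) 7\right)} + 358 = - 494 \frac{1}{2 \left(- \frac{22}{3} + \frac{7}{3} - 32 - 112\right)} + 358 = - 494 \frac{1}{2 \left(-149\right)} + 358 = - 494 \cdot \frac{1}{2} \left(- \frac{1}{149}\right) + 358 = \left(-494\right) \left(- \frac{1}{298}\right) + 358 = \frac{247}{149} + 358 = \frac{53589}{149}$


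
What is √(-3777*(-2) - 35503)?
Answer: I*√27949 ≈ 167.18*I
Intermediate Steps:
√(-3777*(-2) - 35503) = √(7554 - 35503) = √(-27949) = I*√27949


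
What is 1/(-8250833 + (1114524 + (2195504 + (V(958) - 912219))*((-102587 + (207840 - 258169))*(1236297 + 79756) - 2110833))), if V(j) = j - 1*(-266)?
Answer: -1/258504445125073238 ≈ -3.8684e-18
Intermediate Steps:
V(j) = 266 + j (V(j) = j + 266 = 266 + j)
1/(-8250833 + (1114524 + (2195504 + (V(958) - 912219))*((-102587 + (207840 - 258169))*(1236297 + 79756) - 2110833))) = 1/(-8250833 + (1114524 + (2195504 + ((266 + 958) - 912219))*((-102587 + (207840 - 258169))*(1236297 + 79756) - 2110833))) = 1/(-8250833 + (1114524 + (2195504 + (1224 - 912219))*((-102587 - 50329)*1316053 - 2110833))) = 1/(-8250833 + (1114524 + (2195504 - 910995)*(-152916*1316053 - 2110833))) = 1/(-8250833 + (1114524 + 1284509*(-201245560548 - 2110833))) = 1/(-8250833 + (1114524 + 1284509*(-201247671381))) = 1/(-8250833 + (1114524 - 258504445117936929)) = 1/(-8250833 - 258504445116822405) = 1/(-258504445125073238) = -1/258504445125073238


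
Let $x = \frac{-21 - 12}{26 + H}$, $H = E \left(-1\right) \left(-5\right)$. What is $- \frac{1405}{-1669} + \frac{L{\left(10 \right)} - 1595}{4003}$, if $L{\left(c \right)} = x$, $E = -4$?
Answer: $\frac{5905961}{13362014} \approx 0.442$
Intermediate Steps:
$H = -20$ ($H = \left(-4\right) \left(-1\right) \left(-5\right) = 4 \left(-5\right) = -20$)
$x = - \frac{11}{2}$ ($x = \frac{-21 - 12}{26 - 20} = - \frac{33}{6} = \left(-33\right) \frac{1}{6} = - \frac{11}{2} \approx -5.5$)
$L{\left(c \right)} = - \frac{11}{2}$
$- \frac{1405}{-1669} + \frac{L{\left(10 \right)} - 1595}{4003} = - \frac{1405}{-1669} + \frac{- \frac{11}{2} - 1595}{4003} = \left(-1405\right) \left(- \frac{1}{1669}\right) - \frac{3201}{8006} = \frac{1405}{1669} - \frac{3201}{8006} = \frac{5905961}{13362014}$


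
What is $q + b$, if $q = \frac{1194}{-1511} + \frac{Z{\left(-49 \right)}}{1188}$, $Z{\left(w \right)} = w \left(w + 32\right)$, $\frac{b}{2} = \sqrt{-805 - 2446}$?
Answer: $- \frac{159809}{1795068} + 2 i \sqrt{3251} \approx -0.089027 + 114.04 i$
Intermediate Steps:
$b = 2 i \sqrt{3251}$ ($b = 2 \sqrt{-805 - 2446} = 2 \sqrt{-3251} = 2 i \sqrt{3251} \approx 114.04 i$)
$Z{\left(w \right)} = w \left(32 + w\right)$
$q = - \frac{159809}{1795068}$ ($q = \frac{1194}{-1511} + \frac{\left(-49\right) \left(32 - 49\right)}{1188} = 1194 \left(- \frac{1}{1511}\right) + \left(-49\right) \left(-17\right) \frac{1}{1188} = - \frac{1194}{1511} + 833 \cdot \frac{1}{1188} = - \frac{1194}{1511} + \frac{833}{1188} = - \frac{159809}{1795068} \approx -0.089027$)
$q + b = - \frac{159809}{1795068} + 2 i \sqrt{3251}$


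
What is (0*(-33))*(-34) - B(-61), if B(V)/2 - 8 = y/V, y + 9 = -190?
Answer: -1374/61 ≈ -22.525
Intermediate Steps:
y = -199 (y = -9 - 190 = -199)
B(V) = 16 - 398/V (B(V) = 16 + 2*(-199/V) = 16 - 398/V)
(0*(-33))*(-34) - B(-61) = (0*(-33))*(-34) - (16 - 398/(-61)) = 0*(-34) - (16 - 398*(-1/61)) = 0 - (16 + 398/61) = 0 - 1*1374/61 = 0 - 1374/61 = -1374/61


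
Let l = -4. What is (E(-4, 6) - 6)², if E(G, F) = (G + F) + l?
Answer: 64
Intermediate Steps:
E(G, F) = -4 + F + G (E(G, F) = (G + F) - 4 = (F + G) - 4 = -4 + F + G)
(E(-4, 6) - 6)² = ((-4 + 6 - 4) - 6)² = (-2 - 6)² = (-8)² = 64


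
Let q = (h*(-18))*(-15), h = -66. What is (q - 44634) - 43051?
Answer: -105505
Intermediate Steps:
q = -17820 (q = -66*(-18)*(-15) = 1188*(-15) = -17820)
(q - 44634) - 43051 = (-17820 - 44634) - 43051 = -62454 - 43051 = -105505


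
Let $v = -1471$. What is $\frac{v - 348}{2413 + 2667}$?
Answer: $- \frac{1819}{5080} \approx -0.35807$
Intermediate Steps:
$\frac{v - 348}{2413 + 2667} = \frac{-1471 - 348}{2413 + 2667} = - \frac{1819}{5080}$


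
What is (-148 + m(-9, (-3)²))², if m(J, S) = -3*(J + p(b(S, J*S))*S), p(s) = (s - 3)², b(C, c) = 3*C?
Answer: 245642929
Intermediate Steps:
p(s) = (-3 + s)²
m(J, S) = -3*J - 3*S*(-3 + 3*S)² (m(J, S) = -3*(J + (-3 + 3*S)²*S) = -3*(J + S*(-3 + 3*S)²) = -3*J - 3*S*(-3 + 3*S)²)
(-148 + m(-9, (-3)²))² = (-148 + (-3*(-9) - 27*(-3)²*(-1 + (-3)²)²))² = (-148 + (27 - 27*9*(-1 + 9)²))² = (-148 + (27 - 27*9*8²))² = (-148 + (27 - 27*9*64))² = (-148 + (27 - 15552))² = (-148 - 15525)² = (-15673)² = 245642929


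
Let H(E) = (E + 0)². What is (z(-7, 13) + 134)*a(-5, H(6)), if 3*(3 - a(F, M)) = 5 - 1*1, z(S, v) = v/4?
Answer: 915/4 ≈ 228.75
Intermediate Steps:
z(S, v) = v/4 (z(S, v) = v*(¼) = v/4)
H(E) = E²
a(F, M) = 5/3 (a(F, M) = 3 - (5 - 1*1)/3 = 3 - (5 - 1)/3 = 3 - ⅓*4 = 3 - 4/3 = 5/3)
(z(-7, 13) + 134)*a(-5, H(6)) = ((¼)*13 + 134)*(5/3) = (13/4 + 134)*(5/3) = (549/4)*(5/3) = 915/4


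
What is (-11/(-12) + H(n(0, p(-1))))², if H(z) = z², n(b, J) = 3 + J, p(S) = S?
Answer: 3481/144 ≈ 24.174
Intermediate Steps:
(-11/(-12) + H(n(0, p(-1))))² = (-11/(-12) + (3 - 1)²)² = (-11*(-1/12) + 2²)² = (11/12 + 4)² = (59/12)² = 3481/144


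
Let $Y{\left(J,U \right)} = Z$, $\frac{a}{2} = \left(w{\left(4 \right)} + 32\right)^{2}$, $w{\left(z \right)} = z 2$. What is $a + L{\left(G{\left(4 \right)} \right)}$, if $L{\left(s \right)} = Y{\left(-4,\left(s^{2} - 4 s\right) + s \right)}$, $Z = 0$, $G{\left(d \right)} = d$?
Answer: $3200$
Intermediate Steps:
$w{\left(z \right)} = 2 z$
$a = 3200$ ($a = 2 \left(2 \cdot 4 + 32\right)^{2} = 2 \left(8 + 32\right)^{2} = 2 \cdot 40^{2} = 2 \cdot 1600 = 3200$)
$Y{\left(J,U \right)} = 0$
$L{\left(s \right)} = 0$
$a + L{\left(G{\left(4 \right)} \right)} = 3200 + 0 = 3200$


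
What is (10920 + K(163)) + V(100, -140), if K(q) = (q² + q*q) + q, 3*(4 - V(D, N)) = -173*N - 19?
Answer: 56158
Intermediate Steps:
V(D, N) = 31/3 + 173*N/3 (V(D, N) = 4 - (-173*N - 19)/3 = 4 - (-19 - 173*N)/3 = 4 + (19/3 + 173*N/3) = 31/3 + 173*N/3)
K(q) = q + 2*q² (K(q) = (q² + q²) + q = 2*q² + q = q + 2*q²)
(10920 + K(163)) + V(100, -140) = (10920 + 163*(1 + 2*163)) + (31/3 + (173/3)*(-140)) = (10920 + 163*(1 + 326)) + (31/3 - 24220/3) = (10920 + 163*327) - 8063 = (10920 + 53301) - 8063 = 64221 - 8063 = 56158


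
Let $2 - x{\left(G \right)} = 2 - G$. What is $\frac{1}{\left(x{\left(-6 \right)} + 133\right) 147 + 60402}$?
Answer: $\frac{1}{79071} \approx 1.2647 \cdot 10^{-5}$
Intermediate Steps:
$x{\left(G \right)} = G$ ($x{\left(G \right)} = 2 - \left(2 - G\right) = 2 + \left(-2 + G\right) = G$)
$\frac{1}{\left(x{\left(-6 \right)} + 133\right) 147 + 60402} = \frac{1}{\left(-6 + 133\right) 147 + 60402} = \frac{1}{127 \cdot 147 + 60402} = \frac{1}{18669 + 60402} = \frac{1}{79071}$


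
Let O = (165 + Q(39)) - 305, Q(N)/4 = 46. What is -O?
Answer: -44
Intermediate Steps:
Q(N) = 184 (Q(N) = 4*46 = 184)
O = 44 (O = (165 + 184) - 305 = 349 - 305 = 44)
-O = -1*44 = -44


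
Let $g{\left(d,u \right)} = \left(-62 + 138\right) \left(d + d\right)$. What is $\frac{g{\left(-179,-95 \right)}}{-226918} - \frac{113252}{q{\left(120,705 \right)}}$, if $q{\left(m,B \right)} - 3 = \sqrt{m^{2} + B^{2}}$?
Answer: $\frac{3792139939}{4835395662} - \frac{141565 \sqrt{2273}}{42618} \approx -157.58$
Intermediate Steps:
$g{\left(d,u \right)} = 152 d$ ($g{\left(d,u \right)} = 76 \cdot 2 d = 152 d$)
$q{\left(m,B \right)} = 3 + \sqrt{B^{2} + m^{2}}$ ($q{\left(m,B \right)} = 3 + \sqrt{m^{2} + B^{2}} = 3 + \sqrt{B^{2} + m^{2}}$)
$\frac{g{\left(-179,-95 \right)}}{-226918} - \frac{113252}{q{\left(120,705 \right)}} = \frac{152 \left(-179\right)}{-226918} - \frac{113252}{3 + \sqrt{705^{2} + 120^{2}}} = \left(-27208\right) \left(- \frac{1}{226918}\right) - \frac{113252}{3 + \sqrt{497025 + 14400}} = \frac{13604}{113459} - \frac{113252}{3 + \sqrt{511425}} = \frac{13604}{113459} - \frac{113252}{3 + 15 \sqrt{2273}}$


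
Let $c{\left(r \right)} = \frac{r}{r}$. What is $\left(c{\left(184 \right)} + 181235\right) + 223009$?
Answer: $404245$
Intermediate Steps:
$c{\left(r \right)} = 1$
$\left(c{\left(184 \right)} + 181235\right) + 223009 = \left(1 + 181235\right) + 223009 = 181236 + 223009 = 404245$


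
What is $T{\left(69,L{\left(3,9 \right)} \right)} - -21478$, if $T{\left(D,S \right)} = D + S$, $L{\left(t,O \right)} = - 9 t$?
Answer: $21520$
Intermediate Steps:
$T{\left(69,L{\left(3,9 \right)} \right)} - -21478 = \left(69 - 27\right) - -21478 = \left(69 - 27\right) + 21478 = 42 + 21478 = 21520$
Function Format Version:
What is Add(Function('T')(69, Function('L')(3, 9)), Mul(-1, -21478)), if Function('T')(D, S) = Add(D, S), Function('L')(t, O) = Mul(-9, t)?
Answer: 21520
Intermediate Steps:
Add(Function('T')(69, Function('L')(3, 9)), Mul(-1, -21478)) = Add(Add(69, Mul(-9, 3)), Mul(-1, -21478)) = Add(Add(69, -27), 21478) = Add(42, 21478) = 21520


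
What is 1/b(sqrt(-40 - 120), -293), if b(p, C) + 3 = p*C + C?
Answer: I/(4*(-74*I + 293*sqrt(10))) ≈ -2.1413e-5 + 0.00026811*I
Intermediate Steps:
b(p, C) = -3 + C + C*p (b(p, C) = -3 + (p*C + C) = -3 + (C*p + C) = -3 + (C + C*p) = -3 + C + C*p)
1/b(sqrt(-40 - 120), -293) = 1/(-3 - 293 - 293*sqrt(-40 - 120)) = 1/(-3 - 293 - 1172*I*sqrt(10)) = 1/(-296 - 1172*I*sqrt(10))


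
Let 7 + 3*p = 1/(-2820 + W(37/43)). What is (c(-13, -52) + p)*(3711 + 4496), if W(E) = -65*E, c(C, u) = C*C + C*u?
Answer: 855238002313/123665 ≈ 6.9158e+6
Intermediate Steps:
c(C, u) = C² + C*u
p = -288566/123665 (p = -7/3 + 1/(3*(-2820 - 2405/43)) = -7/3 + 1/(3*(-123665/43)) = -7/3 + (⅓)*(-43/123665) = -7/3 - 43/370995 = -288566/123665 ≈ -2.3335)
(c(-13, -52) + p)*(3711 + 4496) = (-13*(-13 - 52) - 288566/123665)*(3711 + 4496) = (-13*(-65) - 288566/123665)*8207 = (845 - 288566/123665)*8207 = (104208359/123665)*8207 = 855238002313/123665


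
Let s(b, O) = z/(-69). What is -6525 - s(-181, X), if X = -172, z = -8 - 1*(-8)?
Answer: -6525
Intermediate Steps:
z = 0 (z = -8 + 8 = 0)
s(b, O) = 0 (s(b, O) = 0/(-69) = 0*(-1/69) = 0)
-6525 - s(-181, X) = -6525 - 1*0 = -6525 + 0 = -6525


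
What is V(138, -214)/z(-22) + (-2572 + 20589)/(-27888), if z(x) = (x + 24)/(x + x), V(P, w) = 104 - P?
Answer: 20842207/27888 ≈ 747.35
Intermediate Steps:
z(x) = (24 + x)/(2*x) (z(x) = (24 + x)/((2*x)) = (24 + x)*(1/(2*x)) = (24 + x)/(2*x))
V(138, -214)/z(-22) + (-2572 + 20589)/(-27888) = (104 - 1*138)/(((½)*(24 - 22)/(-22))) + (-2572 + 20589)/(-27888) = (104 - 138)/(((½)*(-1/22)*2)) + 18017*(-1/27888) = -34/(-1/22) - 18017/27888 = -34*(-22) - 18017/27888 = 748 - 18017/27888 = 20842207/27888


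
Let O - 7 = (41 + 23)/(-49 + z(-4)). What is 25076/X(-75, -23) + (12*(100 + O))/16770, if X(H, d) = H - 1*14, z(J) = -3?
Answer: -182178342/646763 ≈ -281.68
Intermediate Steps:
X(H, d) = -14 + H (X(H, d) = H - 14 = -14 + H)
O = 75/13 (O = 7 + (41 + 23)/(-49 - 3) = 7 + 64/(-52) = 7 + 64*(-1/52) = 7 - 16/13 = 75/13 ≈ 5.7692)
25076/X(-75, -23) + (12*(100 + O))/16770 = 25076/(-14 - 75) + (12*(100 + 75/13))/16770 = 25076/(-89) + (12*(1375/13))*(1/16770) = 25076*(-1/89) + (16500/13)*(1/16770) = -25076/89 + 550/7267 = -182178342/646763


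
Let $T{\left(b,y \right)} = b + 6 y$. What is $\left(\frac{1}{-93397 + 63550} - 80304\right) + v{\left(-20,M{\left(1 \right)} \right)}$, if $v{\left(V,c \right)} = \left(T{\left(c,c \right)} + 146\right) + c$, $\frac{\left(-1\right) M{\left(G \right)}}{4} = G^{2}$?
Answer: $- \frac{2393430931}{29847} \approx -80190.0$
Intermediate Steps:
$M{\left(G \right)} = - 4 G^{2}$
$v{\left(V,c \right)} = 146 + 8 c$ ($v{\left(V,c \right)} = \left(\left(c + 6 c\right) + 146\right) + c = \left(7 c + 146\right) + c = \left(146 + 7 c\right) + c = 146 + 8 c$)
$\left(\frac{1}{-93397 + 63550} - 80304\right) + v{\left(-20,M{\left(1 \right)} \right)} = \left(\frac{1}{-93397 + 63550} - 80304\right) + \left(146 + 8 \left(- 4 \cdot 1^{2}\right)\right) = \left(\frac{1}{-29847} - 80304\right) + \left(146 + 8 \left(\left(-4\right) 1\right)\right) = \left(- \frac{1}{29847} - 80304\right) + \left(146 + 8 \left(-4\right)\right) = - \frac{2396833489}{29847} + \left(146 - 32\right) = - \frac{2396833489}{29847} + 114 = - \frac{2393430931}{29847}$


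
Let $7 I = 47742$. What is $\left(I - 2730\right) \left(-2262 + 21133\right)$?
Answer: $\frac{540314472}{7} \approx 7.7188 \cdot 10^{7}$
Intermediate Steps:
$I = \frac{47742}{7}$ ($I = \frac{1}{7} \cdot 47742 = \frac{47742}{7} \approx 6820.3$)
$\left(I - 2730\right) \left(-2262 + 21133\right) = \left(\frac{47742}{7} - 2730\right) \left(-2262 + 21133\right) = \frac{28632}{7} \cdot 18871 = \frac{540314472}{7}$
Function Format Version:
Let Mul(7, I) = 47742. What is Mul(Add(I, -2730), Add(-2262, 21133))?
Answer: Rational(540314472, 7) ≈ 7.7188e+7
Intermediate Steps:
I = Rational(47742, 7) (I = Mul(Rational(1, 7), 47742) = Rational(47742, 7) ≈ 6820.3)
Mul(Add(I, -2730), Add(-2262, 21133)) = Mul(Add(Rational(47742, 7), -2730), Add(-2262, 21133)) = Mul(Rational(28632, 7), 18871) = Rational(540314472, 7)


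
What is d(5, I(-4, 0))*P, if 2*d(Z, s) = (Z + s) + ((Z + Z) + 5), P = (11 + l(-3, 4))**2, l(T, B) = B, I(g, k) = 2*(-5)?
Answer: 1125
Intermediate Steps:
I(g, k) = -10
P = 225 (P = (11 + 4)**2 = 15**2 = 225)
d(Z, s) = 5/2 + s/2 + 3*Z/2 (d(Z, s) = ((Z + s) + ((Z + Z) + 5))/2 = ((Z + s) + (2*Z + 5))/2 = ((Z + s) + (5 + 2*Z))/2 = (5 + s + 3*Z)/2 = 5/2 + s/2 + 3*Z/2)
d(5, I(-4, 0))*P = (5/2 + (1/2)*(-10) + (3/2)*5)*225 = (5/2 - 5 + 15/2)*225 = 5*225 = 1125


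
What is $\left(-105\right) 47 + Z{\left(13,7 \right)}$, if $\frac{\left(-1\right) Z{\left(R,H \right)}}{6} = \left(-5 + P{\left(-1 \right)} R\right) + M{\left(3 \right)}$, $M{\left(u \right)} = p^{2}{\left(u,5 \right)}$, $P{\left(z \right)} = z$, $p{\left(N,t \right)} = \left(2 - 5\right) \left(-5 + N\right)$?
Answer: $-5043$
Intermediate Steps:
$p{\left(N,t \right)} = 15 - 3 N$ ($p{\left(N,t \right)} = - 3 \left(-5 + N\right) = 15 - 3 N$)
$M{\left(u \right)} = \left(15 - 3 u\right)^{2}$
$Z{\left(R,H \right)} = -186 + 6 R$ ($Z{\left(R,H \right)} = - 6 \left(\left(-5 - R\right) + 9 \left(-5 + 3\right)^{2}\right) = - 6 \left(\left(-5 - R\right) + 9 \left(-2\right)^{2}\right) = - 6 \left(\left(-5 - R\right) + 9 \cdot 4\right) = - 6 \left(\left(-5 - R\right) + 36\right) = - 6 \left(31 - R\right) = -186 + 6 R$)
$\left(-105\right) 47 + Z{\left(13,7 \right)} = \left(-105\right) 47 + \left(-186 + 6 \cdot 13\right) = -4935 + \left(-186 + 78\right) = -4935 - 108 = -5043$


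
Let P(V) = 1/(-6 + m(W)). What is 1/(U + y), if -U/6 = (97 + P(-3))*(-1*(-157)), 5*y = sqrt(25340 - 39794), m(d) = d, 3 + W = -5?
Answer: -37283575/3404240966157 - 245*I*sqrt(1606)/3404240966157 ≈ -1.0952e-5 - 2.8842e-9*I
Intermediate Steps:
W = -8 (W = -3 - 5 = -8)
y = 3*I*sqrt(1606)/5 (y = sqrt(25340 - 39794)/5 = sqrt(-14454)/5 = (3*I*sqrt(1606))/5 = 3*I*sqrt(1606)/5 ≈ 24.045*I)
P(V) = -1/14 (P(V) = 1/(-6 - 8) = 1/(-14) = -1/14)
U = -639147/7 (U = -6*(97 - 1/14)*(-1*(-157)) = -4071*157/7 = -6*213049/14 = -639147/7 ≈ -91307.)
1/(U + y) = 1/(-639147/7 + 3*I*sqrt(1606)/5)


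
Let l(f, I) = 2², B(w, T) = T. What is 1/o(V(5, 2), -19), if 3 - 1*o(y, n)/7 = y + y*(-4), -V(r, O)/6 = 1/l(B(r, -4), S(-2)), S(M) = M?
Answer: -2/21 ≈ -0.095238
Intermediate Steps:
l(f, I) = 4
V(r, O) = -3/2 (V(r, O) = -6/4 = -6*¼ = -3/2)
o(y, n) = 21 + 21*y (o(y, n) = 21 - 7*(y + y*(-4)) = 21 - 7*(y - 4*y) = 21 - (-21)*y = 21 + 21*y)
1/o(V(5, 2), -19) = 1/(21 + 21*(-3/2)) = 1/(21 - 63/2) = 1/(-21/2) = -2/21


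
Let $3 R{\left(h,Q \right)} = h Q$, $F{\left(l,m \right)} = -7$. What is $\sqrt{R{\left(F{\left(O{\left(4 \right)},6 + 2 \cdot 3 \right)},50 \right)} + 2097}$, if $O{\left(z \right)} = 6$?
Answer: $\frac{\sqrt{17823}}{3} \approx 44.501$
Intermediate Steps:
$R{\left(h,Q \right)} = \frac{Q h}{3}$ ($R{\left(h,Q \right)} = \frac{h Q}{3} = \frac{Q h}{3}$)
$\sqrt{R{\left(F{\left(O{\left(4 \right)},6 + 2 \cdot 3 \right)},50 \right)} + 2097} = \sqrt{\frac{1}{3} \cdot 50 \left(-7\right) + 2097} = \sqrt{- \frac{350}{3} + 2097} = \sqrt{\frac{5941}{3}} = \frac{\sqrt{17823}}{3}$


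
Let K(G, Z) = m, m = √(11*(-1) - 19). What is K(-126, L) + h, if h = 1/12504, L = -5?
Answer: 1/12504 + I*√30 ≈ 7.9974e-5 + 5.4772*I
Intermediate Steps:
m = I*√30 (m = √(-11 - 19) = √(-30) = I*√30 ≈ 5.4772*I)
K(G, Z) = I*√30
h = 1/12504 ≈ 7.9974e-5
K(-126, L) + h = I*√30 + 1/12504 = 1/12504 + I*√30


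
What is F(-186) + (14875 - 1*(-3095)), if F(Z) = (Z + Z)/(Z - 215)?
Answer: 7206342/401 ≈ 17971.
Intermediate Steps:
F(Z) = 2*Z/(-215 + Z) (F(Z) = (2*Z)/(-215 + Z) = 2*Z/(-215 + Z))
F(-186) + (14875 - 1*(-3095)) = 2*(-186)/(-215 - 186) + (14875 - 1*(-3095)) = 2*(-186)/(-401) + (14875 + 3095) = 2*(-186)*(-1/401) + 17970 = 372/401 + 17970 = 7206342/401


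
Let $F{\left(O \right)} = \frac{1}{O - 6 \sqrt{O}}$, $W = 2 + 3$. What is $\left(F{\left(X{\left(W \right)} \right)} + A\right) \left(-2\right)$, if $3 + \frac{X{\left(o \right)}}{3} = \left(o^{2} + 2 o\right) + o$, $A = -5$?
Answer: $\frac{748}{75} - \frac{4 \sqrt{111}}{2775} \approx 9.9581$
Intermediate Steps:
$W = 5$
$X{\left(o \right)} = -9 + 3 o^{2} + 9 o$ ($X{\left(o \right)} = -9 + 3 \left(\left(o^{2} + 2 o\right) + o\right) = -9 + 3 \left(o^{2} + 3 o\right) = -9 + \left(3 o^{2} + 9 o\right) = -9 + 3 o^{2} + 9 o$)
$\left(F{\left(X{\left(W \right)} \right)} + A\right) \left(-2\right) = \left(\frac{1}{\left(-9 + 3 \cdot 5^{2} + 9 \cdot 5\right) - 6 \sqrt{-9 + 3 \cdot 5^{2} + 9 \cdot 5}} - 5\right) \left(-2\right) = \left(\frac{1}{\left(-9 + 3 \cdot 25 + 45\right) - 6 \sqrt{-9 + 3 \cdot 25 + 45}} - 5\right) \left(-2\right) = \left(\frac{1}{\left(-9 + 75 + 45\right) - 6 \sqrt{-9 + 75 + 45}} - 5\right) \left(-2\right) = \left(\frac{1}{111 - 6 \sqrt{111}} - 5\right) \left(-2\right) = \left(-5 + \frac{1}{111 - 6 \sqrt{111}}\right) \left(-2\right) = 10 - \frac{2}{111 - 6 \sqrt{111}}$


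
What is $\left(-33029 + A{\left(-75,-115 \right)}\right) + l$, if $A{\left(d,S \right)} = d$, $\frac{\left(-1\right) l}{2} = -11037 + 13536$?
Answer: $-38102$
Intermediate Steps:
$l = -4998$ ($l = - 2 \left(-11037 + 13536\right) = \left(-2\right) 2499 = -4998$)
$\left(-33029 + A{\left(-75,-115 \right)}\right) + l = \left(-33029 - 75\right) - 4998 = -33104 - 4998 = -38102$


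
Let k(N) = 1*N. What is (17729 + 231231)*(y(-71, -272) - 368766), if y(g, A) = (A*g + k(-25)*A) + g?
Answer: -85324816000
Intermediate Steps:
k(N) = N
y(g, A) = g - 25*A + A*g (y(g, A) = (A*g - 25*A) + g = (-25*A + A*g) + g = g - 25*A + A*g)
(17729 + 231231)*(y(-71, -272) - 368766) = (17729 + 231231)*((-71 - 25*(-272) - 272*(-71)) - 368766) = 248960*((-71 + 6800 + 19312) - 368766) = 248960*(26041 - 368766) = 248960*(-342725) = -85324816000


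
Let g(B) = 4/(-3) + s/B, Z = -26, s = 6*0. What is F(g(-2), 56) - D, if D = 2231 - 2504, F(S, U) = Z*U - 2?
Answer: -1185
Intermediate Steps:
s = 0
g(B) = -4/3 (g(B) = 4/(-3) + 0/B = 4*(-1/3) + 0 = -4/3 + 0 = -4/3)
F(S, U) = -2 - 26*U (F(S, U) = -26*U - 2 = -2 - 26*U)
D = -273
F(g(-2), 56) - D = (-2 - 26*56) - 1*(-273) = (-2 - 1456) + 273 = -1458 + 273 = -1185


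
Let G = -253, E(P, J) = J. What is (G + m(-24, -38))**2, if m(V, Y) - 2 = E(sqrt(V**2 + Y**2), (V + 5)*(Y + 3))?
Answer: 171396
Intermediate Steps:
m(V, Y) = 2 + (3 + Y)*(5 + V) (m(V, Y) = 2 + (V + 5)*(Y + 3) = 2 + (5 + V)*(3 + Y) = 2 + (3 + Y)*(5 + V))
(G + m(-24, -38))**2 = (-253 + (17 + 3*(-24) + 5*(-38) - 24*(-38)))**2 = (-253 + (17 - 72 - 190 + 912))**2 = (-253 + 667)**2 = 414**2 = 171396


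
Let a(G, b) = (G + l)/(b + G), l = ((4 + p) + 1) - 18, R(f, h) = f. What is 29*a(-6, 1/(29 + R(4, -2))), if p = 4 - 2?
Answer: 16269/197 ≈ 82.584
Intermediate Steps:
p = 2
l = -11 (l = ((4 + 2) + 1) - 18 = (6 + 1) - 18 = 7 - 18 = -11)
a(G, b) = (-11 + G)/(G + b) (a(G, b) = (G - 11)/(b + G) = (-11 + G)/(G + b))
29*a(-6, 1/(29 + R(4, -2))) = 29*((-11 - 6)/(-6 + 1/(29 + 4))) = 29*(-17/(-6 + 1/33)) = 29*(-17/(-197/33)) = 29*(-33/197*(-17)) = 29*(561/197) = 16269/197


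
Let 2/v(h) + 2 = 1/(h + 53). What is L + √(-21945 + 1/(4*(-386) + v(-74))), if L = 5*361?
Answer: 1805 + I*√96853741489082/66434 ≈ 1805.0 + 148.14*I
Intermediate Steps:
v(h) = 2/(-2 + 1/(53 + h)) (v(h) = 2/(-2 + 1/(h + 53)) = 2/(-2 + 1/(53 + h)))
L = 1805
L + √(-21945 + 1/(4*(-386) + v(-74))) = 1805 + √(-21945 + 1/(4*(-386) + 2*(-53 - 1*(-74))/(105 + 2*(-74)))) = 1805 + √(-21945 + 1/(-1544 + 2*(-53 + 74)/(105 - 148))) = 1805 + √(-21945 + 1/(-1544 + 2*21/(-43))) = 1805 + √(-21945 + 1/(-1544 + 2*(-1/43)*21)) = 1805 + √(-21945 + 1/(-1544 - 42/43)) = 1805 + √(-21945 + 1/(-66434/43)) = 1805 + √(-21945 - 43/66434) = 1805 + √(-1457894173/66434) = 1805 + I*√96853741489082/66434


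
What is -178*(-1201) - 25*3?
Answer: 213703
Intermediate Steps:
-178*(-1201) - 25*3 = 213778 - 75 = 213703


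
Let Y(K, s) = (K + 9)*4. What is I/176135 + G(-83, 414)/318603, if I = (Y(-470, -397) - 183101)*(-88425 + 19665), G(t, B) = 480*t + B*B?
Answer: 270109306706044/3741142627 ≈ 72200.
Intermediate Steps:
Y(K, s) = 36 + 4*K (Y(K, s) = (9 + K)*4 = 36 + 4*K)
G(t, B) = B² + 480*t (G(t, B) = 480*t + B² = B² + 480*t)
I = 12716818200 (I = ((36 + 4*(-470)) - 183101)*(-88425 + 19665) = ((36 - 1880) - 183101)*(-68760) = (-1844 - 183101)*(-68760) = -184945*(-68760) = 12716818200)
I/176135 + G(-83, 414)/318603 = 12716818200/176135 + (414² + 480*(-83))/318603 = 12716818200*(1/176135) + (171396 - 39840)*(1/318603) = 2543363640/35227 + 131556*(1/318603) = 2543363640/35227 + 43852/106201 = 270109306706044/3741142627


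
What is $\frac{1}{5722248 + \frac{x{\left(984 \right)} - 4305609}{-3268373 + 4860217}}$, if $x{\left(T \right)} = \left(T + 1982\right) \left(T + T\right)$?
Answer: $\frac{1591844}{9108927676791} \approx 1.7476 \cdot 10^{-7}$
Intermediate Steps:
$x{\left(T \right)} = 2 T \left(1982 + T\right)$ ($x{\left(T \right)} = \left(1982 + T\right) 2 T = 2 T \left(1982 + T\right)$)
$\frac{1}{5722248 + \frac{x{\left(984 \right)} - 4305609}{-3268373 + 4860217}} = \frac{1}{5722248 + \frac{2 \cdot 984 \left(1982 + 984\right) - 4305609}{-3268373 + 4860217}} = \frac{1}{5722248 + \frac{2 \cdot 984 \cdot 2966 - 4305609}{1591844}} = \frac{1}{5722248 + \left(5837088 - 4305609\right) \frac{1}{1591844}} = \frac{1}{5722248 + 1531479 \cdot \frac{1}{1591844}} = \frac{1}{5722248 + \frac{1531479}{1591844}} = \frac{1}{\frac{9108927676791}{1591844}} = \frac{1591844}{9108927676791}$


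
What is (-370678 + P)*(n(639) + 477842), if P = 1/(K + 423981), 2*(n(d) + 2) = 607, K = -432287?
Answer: -2944265634735603/16612 ≈ -1.7724e+11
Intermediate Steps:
n(d) = 603/2 (n(d) = -2 + (½)*607 = -2 + 607/2 = 603/2)
P = -1/8306 (P = 1/(-432287 + 423981) = 1/(-8306) = -1/8306 ≈ -0.00012039)
(-370678 + P)*(n(639) + 477842) = (-370678 - 1/8306)*(603/2 + 477842) = -3078851469/8306*956287/2 = -2944265634735603/16612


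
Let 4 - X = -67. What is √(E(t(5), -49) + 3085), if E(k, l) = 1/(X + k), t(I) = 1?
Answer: √444242/12 ≈ 55.543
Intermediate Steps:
X = 71 (X = 4 - 1*(-67) = 4 + 67 = 71)
E(k, l) = 1/(71 + k)
√(E(t(5), -49) + 3085) = √(1/(71 + 1) + 3085) = √(1/72 + 3085) = √(222121/72) = √444242/12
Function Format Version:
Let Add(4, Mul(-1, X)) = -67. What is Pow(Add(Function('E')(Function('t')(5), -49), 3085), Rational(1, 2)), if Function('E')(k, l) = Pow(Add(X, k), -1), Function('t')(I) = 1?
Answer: Mul(Rational(1, 12), Pow(444242, Rational(1, 2))) ≈ 55.543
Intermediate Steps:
X = 71 (X = Add(4, Mul(-1, -67)) = Add(4, 67) = 71)
Function('E')(k, l) = Pow(Add(71, k), -1)
Pow(Add(Function('E')(Function('t')(5), -49), 3085), Rational(1, 2)) = Pow(Add(Pow(Add(71, 1), -1), 3085), Rational(1, 2)) = Pow(Add(Pow(72, -1), 3085), Rational(1, 2)) = Pow(Add(Rational(1, 72), 3085), Rational(1, 2)) = Pow(Rational(222121, 72), Rational(1, 2)) = Mul(Rational(1, 12), Pow(444242, Rational(1, 2)))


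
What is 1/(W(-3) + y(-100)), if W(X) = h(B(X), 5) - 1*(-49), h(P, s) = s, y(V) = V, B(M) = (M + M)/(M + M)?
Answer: -1/46 ≈ -0.021739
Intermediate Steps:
B(M) = 1 (B(M) = (2*M)/((2*M)) = (2*M)*(1/(2*M)) = 1)
W(X) = 54 (W(X) = 5 - 1*(-49) = 5 + 49 = 54)
1/(W(-3) + y(-100)) = 1/(54 - 100) = 1/(-46) = -1/46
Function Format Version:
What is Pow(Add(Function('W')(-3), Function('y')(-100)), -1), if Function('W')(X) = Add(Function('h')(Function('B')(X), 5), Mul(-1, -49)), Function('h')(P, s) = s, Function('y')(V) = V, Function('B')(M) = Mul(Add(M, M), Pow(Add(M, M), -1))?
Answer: Rational(-1, 46) ≈ -0.021739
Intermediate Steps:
Function('B')(M) = 1 (Function('B')(M) = Mul(Mul(2, M), Pow(Mul(2, M), -1)) = Mul(Mul(2, M), Mul(Rational(1, 2), Pow(M, -1))) = 1)
Function('W')(X) = 54 (Function('W')(X) = Add(5, Mul(-1, -49)) = Add(5, 49) = 54)
Pow(Add(Function('W')(-3), Function('y')(-100)), -1) = Pow(Add(54, -100), -1) = Pow(-46, -1) = Rational(-1, 46)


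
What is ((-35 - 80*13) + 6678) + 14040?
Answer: 19643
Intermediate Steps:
((-35 - 80*13) + 6678) + 14040 = ((-35 - 1040) + 6678) + 14040 = (-1075 + 6678) + 14040 = 5603 + 14040 = 19643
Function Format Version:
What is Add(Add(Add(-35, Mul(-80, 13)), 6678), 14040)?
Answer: 19643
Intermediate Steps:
Add(Add(Add(-35, Mul(-80, 13)), 6678), 14040) = Add(Add(Add(-35, -1040), 6678), 14040) = Add(Add(-1075, 6678), 14040) = Add(5603, 14040) = 19643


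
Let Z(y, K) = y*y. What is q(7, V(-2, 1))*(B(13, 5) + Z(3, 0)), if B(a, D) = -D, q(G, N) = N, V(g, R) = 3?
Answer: 12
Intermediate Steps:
Z(y, K) = y**2
q(7, V(-2, 1))*(B(13, 5) + Z(3, 0)) = 3*(-1*5 + 3**2) = 3*(-5 + 9) = 3*4 = 12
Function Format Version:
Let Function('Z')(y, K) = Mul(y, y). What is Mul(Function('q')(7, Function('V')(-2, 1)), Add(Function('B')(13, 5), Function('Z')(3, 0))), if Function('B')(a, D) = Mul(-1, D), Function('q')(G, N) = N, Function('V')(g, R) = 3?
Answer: 12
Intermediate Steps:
Function('Z')(y, K) = Pow(y, 2)
Mul(Function('q')(7, Function('V')(-2, 1)), Add(Function('B')(13, 5), Function('Z')(3, 0))) = Mul(3, Add(Mul(-1, 5), Pow(3, 2))) = Mul(3, Add(-5, 9)) = Mul(3, 4) = 12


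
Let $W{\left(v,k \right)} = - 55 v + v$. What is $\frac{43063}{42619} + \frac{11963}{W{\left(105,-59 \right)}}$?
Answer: $- \frac{37954841}{34521390} \approx -1.0995$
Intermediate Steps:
$W{\left(v,k \right)} = - 54 v$
$\frac{43063}{42619} + \frac{11963}{W{\left(105,-59 \right)}} = \frac{43063}{42619} + \frac{11963}{\left(-54\right) 105} = 43063 \cdot \frac{1}{42619} + \frac{11963}{-5670} = \frac{43063}{42619} + 11963 \left(- \frac{1}{5670}\right) = \frac{43063}{42619} - \frac{1709}{810} = - \frac{37954841}{34521390}$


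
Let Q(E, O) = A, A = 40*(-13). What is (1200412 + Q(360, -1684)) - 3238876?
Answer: -2038984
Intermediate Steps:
A = -520
Q(E, O) = -520
(1200412 + Q(360, -1684)) - 3238876 = (1200412 - 520) - 3238876 = 1199892 - 3238876 = -2038984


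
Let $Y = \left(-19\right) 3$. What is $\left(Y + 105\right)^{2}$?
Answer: $2304$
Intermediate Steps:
$Y = -57$
$\left(Y + 105\right)^{2} = \left(-57 + 105\right)^{2} = 48^{2} = 2304$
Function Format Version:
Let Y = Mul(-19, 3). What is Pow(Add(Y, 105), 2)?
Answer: 2304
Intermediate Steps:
Y = -57
Pow(Add(Y, 105), 2) = Pow(Add(-57, 105), 2) = Pow(48, 2) = 2304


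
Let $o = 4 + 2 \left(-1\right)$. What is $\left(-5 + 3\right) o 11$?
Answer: $-44$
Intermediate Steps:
$o = 2$ ($o = 4 - 2 = 2$)
$\left(-5 + 3\right) o 11 = \left(-5 + 3\right) 2 \cdot 11 = \left(-2\right) 2 \cdot 11 = \left(-4\right) 11 = -44$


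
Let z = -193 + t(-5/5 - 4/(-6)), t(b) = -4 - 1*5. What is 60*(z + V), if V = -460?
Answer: -39720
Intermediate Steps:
t(b) = -9 (t(b) = -4 - 5 = -9)
z = -202 (z = -193 - 9 = -202)
60*(z + V) = 60*(-202 - 460) = 60*(-662) = -39720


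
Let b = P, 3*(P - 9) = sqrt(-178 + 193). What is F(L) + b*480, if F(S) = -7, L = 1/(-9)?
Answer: 4313 + 160*sqrt(15) ≈ 4932.7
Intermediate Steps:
L = -1/9 ≈ -0.11111
P = 9 + sqrt(15)/3 (P = 9 + sqrt(-178 + 193)/3 = 9 + sqrt(15)/3 ≈ 10.291)
b = 9 + sqrt(15)/3 ≈ 10.291
F(L) + b*480 = -7 + (9 + sqrt(15)/3)*480 = -7 + (4320 + 160*sqrt(15)) = 4313 + 160*sqrt(15)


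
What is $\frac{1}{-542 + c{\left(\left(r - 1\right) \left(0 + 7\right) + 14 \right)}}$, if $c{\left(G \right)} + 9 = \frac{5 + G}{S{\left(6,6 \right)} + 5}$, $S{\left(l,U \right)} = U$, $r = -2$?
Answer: $- \frac{11}{6063} \approx -0.0018143$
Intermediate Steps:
$c{\left(G \right)} = - \frac{94}{11} + \frac{G}{11}$ ($c{\left(G \right)} = -9 + \frac{5 + G}{6 + 5} = -9 + \frac{5 + G}{11} = -9 + \left(5 + G\right) \frac{1}{11} = -9 + \left(\frac{5}{11} + \frac{G}{11}\right) = - \frac{94}{11} + \frac{G}{11}$)
$\frac{1}{-542 + c{\left(\left(r - 1\right) \left(0 + 7\right) + 14 \right)}} = \frac{1}{-542 - \left(\frac{94}{11} - \frac{\left(-2 - 1\right) \left(0 + 7\right) + 14}{11}\right)} = \frac{1}{-542 - \left(\frac{94}{11} - \frac{\left(-3\right) 7 + 14}{11}\right)} = \frac{1}{-542 - \left(\frac{94}{11} - \frac{-21 + 14}{11}\right)} = \frac{1}{-542 + \left(- \frac{94}{11} + \frac{1}{11} \left(-7\right)\right)} = \frac{1}{-542 - \frac{101}{11}} = \frac{1}{- \frac{6063}{11}} = - \frac{11}{6063}$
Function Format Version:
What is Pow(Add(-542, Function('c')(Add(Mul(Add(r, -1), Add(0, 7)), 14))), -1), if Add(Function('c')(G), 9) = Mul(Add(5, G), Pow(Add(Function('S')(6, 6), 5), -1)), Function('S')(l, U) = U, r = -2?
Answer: Rational(-11, 6063) ≈ -0.0018143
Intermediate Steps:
Function('c')(G) = Add(Rational(-94, 11), Mul(Rational(1, 11), G)) (Function('c')(G) = Add(-9, Mul(Add(5, G), Pow(Add(6, 5), -1))) = Add(-9, Mul(Add(5, G), Pow(11, -1))) = Add(-9, Mul(Add(5, G), Rational(1, 11))) = Add(-9, Add(Rational(5, 11), Mul(Rational(1, 11), G))) = Add(Rational(-94, 11), Mul(Rational(1, 11), G)))
Pow(Add(-542, Function('c')(Add(Mul(Add(r, -1), Add(0, 7)), 14))), -1) = Pow(Add(-542, Add(Rational(-94, 11), Mul(Rational(1, 11), Add(Mul(Add(-2, -1), Add(0, 7)), 14)))), -1) = Pow(Add(-542, Add(Rational(-94, 11), Mul(Rational(1, 11), Add(Mul(-3, 7), 14)))), -1) = Pow(Add(-542, Add(Rational(-94, 11), Mul(Rational(1, 11), Add(-21, 14)))), -1) = Pow(Add(-542, Add(Rational(-94, 11), Mul(Rational(1, 11), -7))), -1) = Pow(Add(-542, Add(Rational(-94, 11), Rational(-7, 11))), -1) = Pow(Add(-542, Rational(-101, 11)), -1) = Pow(Rational(-6063, 11), -1) = Rational(-11, 6063)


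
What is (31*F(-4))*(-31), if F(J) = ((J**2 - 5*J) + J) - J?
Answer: -34596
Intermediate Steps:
F(J) = J**2 - 5*J (F(J) = (J**2 - 4*J) - J = J**2 - 5*J)
(31*F(-4))*(-31) = (31*(-4*(-5 - 4)))*(-31) = (31*(-4*(-9)))*(-31) = (31*36)*(-31) = 1116*(-31) = -34596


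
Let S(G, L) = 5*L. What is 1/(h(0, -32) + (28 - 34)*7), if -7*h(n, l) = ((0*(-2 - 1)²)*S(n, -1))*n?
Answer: -1/42 ≈ -0.023810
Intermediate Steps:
h(n, l) = 0 (h(n, l) = -(0*(-2 - 1)²)*(5*(-1))*n/7 = -(0*(-3)²)*(-5)*n/7 = -(0*9)*(-5)*n/7 = -0*(-5)*n/7 = -0*n = -⅐*0 = 0)
1/(h(0, -32) + (28 - 34)*7) = 1/(0 + (28 - 34)*7) = 1/(0 - 6*7) = 1/(0 - 42) = 1/(-42) = -1/42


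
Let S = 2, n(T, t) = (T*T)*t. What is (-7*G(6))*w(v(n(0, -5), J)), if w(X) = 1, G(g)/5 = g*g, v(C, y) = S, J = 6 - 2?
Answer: -1260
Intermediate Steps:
n(T, t) = t*T² (n(T, t) = T²*t = t*T²)
J = 4
v(C, y) = 2
G(g) = 5*g² (G(g) = 5*(g*g) = 5*g²)
(-7*G(6))*w(v(n(0, -5), J)) = -35*6²*1 = -35*36*1 = -7*180*1 = -1260*1 = -1260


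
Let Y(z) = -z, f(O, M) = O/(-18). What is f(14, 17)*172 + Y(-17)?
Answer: -1051/9 ≈ -116.78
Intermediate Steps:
f(O, M) = -O/18 (f(O, M) = O*(-1/18) = -O/18)
f(14, 17)*172 + Y(-17) = -1/18*14*172 - 1*(-17) = -7/9*172 + 17 = -1204/9 + 17 = -1051/9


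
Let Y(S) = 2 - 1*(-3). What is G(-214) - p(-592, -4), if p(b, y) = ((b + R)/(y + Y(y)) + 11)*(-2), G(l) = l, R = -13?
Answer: -1402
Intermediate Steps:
Y(S) = 5 (Y(S) = 2 + 3 = 5)
p(b, y) = -22 - 2*(-13 + b)/(5 + y) (p(b, y) = ((b - 13)/(y + 5) + 11)*(-2) = ((-13 + b)/(5 + y) + 11)*(-2) = (11 + (-13 + b)/(5 + y))*(-2) = -22 - 2*(-13 + b)/(5 + y))
G(-214) - p(-592, -4) = -214 - 2*(-42 - 1*(-592) - 11*(-4))/(5 - 4) = -214 - 2*(-42 + 592 + 44)/1 = -214 - 2*594 = -214 - 1*1188 = -214 - 1188 = -1402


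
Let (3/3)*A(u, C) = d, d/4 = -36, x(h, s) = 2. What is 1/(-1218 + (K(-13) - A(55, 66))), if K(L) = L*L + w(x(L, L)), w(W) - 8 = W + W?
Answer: -1/893 ≈ -0.0011198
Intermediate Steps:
d = -144 (d = 4*(-36) = -144)
w(W) = 8 + 2*W (w(W) = 8 + (W + W) = 8 + 2*W)
A(u, C) = -144
K(L) = 12 + L**2 (K(L) = L*L + (8 + 2*2) = L**2 + (8 + 4) = L**2 + 12 = 12 + L**2)
1/(-1218 + (K(-13) - A(55, 66))) = 1/(-1218 + ((12 + (-13)**2) - 1*(-144))) = 1/(-1218 + ((12 + 169) + 144)) = 1/(-1218 + (181 + 144)) = 1/(-1218 + 325) = 1/(-893) = -1/893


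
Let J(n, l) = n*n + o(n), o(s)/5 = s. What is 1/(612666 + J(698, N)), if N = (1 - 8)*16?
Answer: 1/1103360 ≈ 9.0632e-7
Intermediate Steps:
o(s) = 5*s
N = -112 (N = -7*16 = -112)
J(n, l) = n² + 5*n (J(n, l) = n*n + 5*n = n² + 5*n)
1/(612666 + J(698, N)) = 1/(612666 + 698*(5 + 698)) = 1/(612666 + 698*703) = 1/(612666 + 490694) = 1/1103360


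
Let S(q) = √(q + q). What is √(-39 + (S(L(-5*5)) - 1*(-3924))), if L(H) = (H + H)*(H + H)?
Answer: √(3885 + 50*√2) ≈ 62.894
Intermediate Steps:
L(H) = 4*H² (L(H) = (2*H)*(2*H) = 4*H²)
S(q) = √2*√q (S(q) = √(2*q) = √2*√q)
√(-39 + (S(L(-5*5)) - 1*(-3924))) = √(-39 + (√2*√(4*(-5*5)²) - 1*(-3924))) = √(-39 + (√2*√(4*(-25)²) + 3924)) = √(-39 + (√2*√(4*625) + 3924)) = √(-39 + (√2*√2500 + 3924)) = √(-39 + (√2*50 + 3924)) = √(-39 + (50*√2 + 3924)) = √(-39 + (3924 + 50*√2)) = √(3885 + 50*√2)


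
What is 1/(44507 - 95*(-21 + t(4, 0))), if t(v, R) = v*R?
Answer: 1/46502 ≈ 2.1504e-5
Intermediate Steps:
t(v, R) = R*v
1/(44507 - 95*(-21 + t(4, 0))) = 1/(44507 - 95*(-21 + 0*4)) = 1/(44507 - 95*(-21 + 0)) = 1/(44507 - 95*(-21)) = 1/(44507 + 1995) = 1/46502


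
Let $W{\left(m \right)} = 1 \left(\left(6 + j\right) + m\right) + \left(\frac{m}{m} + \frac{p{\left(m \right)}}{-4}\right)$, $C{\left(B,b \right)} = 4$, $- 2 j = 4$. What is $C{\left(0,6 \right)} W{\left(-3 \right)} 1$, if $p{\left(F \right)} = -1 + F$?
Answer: $12$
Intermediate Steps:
$j = -2$ ($j = \left(- \frac{1}{2}\right) 4 = -2$)
$W{\left(m \right)} = \frac{21}{4} + \frac{3 m}{4}$ ($W{\left(m \right)} = 1 \left(\left(6 - 2\right) + m\right) + \left(\frac{m}{m} + \frac{-1 + m}{-4}\right) = 1 \left(4 + m\right) + \left(1 + \left(-1 + m\right) \left(- \frac{1}{4}\right)\right) = \left(4 + m\right) + \left(1 - \left(- \frac{1}{4} + \frac{m}{4}\right)\right) = \left(4 + m\right) - \left(- \frac{5}{4} + \frac{m}{4}\right) = \frac{21}{4} + \frac{3 m}{4}$)
$C{\left(0,6 \right)} W{\left(-3 \right)} 1 = 4 \left(\frac{21}{4} + \frac{3}{4} \left(-3\right)\right) 1 = 4 \left(\frac{21}{4} - \frac{9}{4}\right) 1 = 4 \cdot 3 \cdot 1 = 12 \cdot 1 = 12$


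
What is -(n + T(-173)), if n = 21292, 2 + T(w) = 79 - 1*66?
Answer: -21303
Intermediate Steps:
T(w) = 11 (T(w) = -2 + (79 - 1*66) = -2 + (79 - 66) = -2 + 13 = 11)
-(n + T(-173)) = -(21292 + 11) = -1*21303 = -21303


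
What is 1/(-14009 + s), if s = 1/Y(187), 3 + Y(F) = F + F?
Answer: -371/5197338 ≈ -7.1383e-5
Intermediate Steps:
Y(F) = -3 + 2*F (Y(F) = -3 + (F + F) = -3 + 2*F)
s = 1/371 (s = 1/(-3 + 2*187) = 1/(-3 + 374) = 1/371 ≈ 0.0026954)
1/(-14009 + s) = 1/(-14009 + 1/371) = 1/(-5197338/371) = -371/5197338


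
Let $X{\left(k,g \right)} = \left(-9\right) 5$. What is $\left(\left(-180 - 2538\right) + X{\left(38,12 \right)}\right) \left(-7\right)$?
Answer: $19341$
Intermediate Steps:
$X{\left(k,g \right)} = -45$
$\left(\left(-180 - 2538\right) + X{\left(38,12 \right)}\right) \left(-7\right) = \left(\left(-180 - 2538\right) - 45\right) \left(-7\right) = \left(-2718 - 45\right) \left(-7\right) = \left(-2763\right) \left(-7\right) = 19341$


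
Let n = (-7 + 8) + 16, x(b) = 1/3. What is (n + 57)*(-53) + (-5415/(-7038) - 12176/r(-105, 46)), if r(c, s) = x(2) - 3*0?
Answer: -94893895/2346 ≈ -40449.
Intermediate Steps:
x(b) = ⅓
n = 17 (n = 1 + 16 = 17)
r(c, s) = ⅓ (r(c, s) = ⅓ - 3*0 = ⅓ + 0 = ⅓)
(n + 57)*(-53) + (-5415/(-7038) - 12176/r(-105, 46)) = (17 + 57)*(-53) + (-5415/(-7038) - 12176/⅓) = 74*(-53) + (-5415*(-1/7038) - 12176*3) = -3922 + (1805/2346 - 36528) = -3922 - 85692883/2346 = -94893895/2346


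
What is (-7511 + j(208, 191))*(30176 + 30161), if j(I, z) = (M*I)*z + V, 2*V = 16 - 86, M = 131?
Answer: 313560649014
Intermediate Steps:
V = -35 (V = (16 - 86)/2 = (1/2)*(-70) = -35)
j(I, z) = -35 + 131*I*z (j(I, z) = (131*I)*z - 35 = 131*I*z - 35 = -35 + 131*I*z)
(-7511 + j(208, 191))*(30176 + 30161) = (-7511 + (-35 + 131*208*191))*(30176 + 30161) = (-7511 + (-35 + 5204368))*60337 = (-7511 + 5204333)*60337 = 5196822*60337 = 313560649014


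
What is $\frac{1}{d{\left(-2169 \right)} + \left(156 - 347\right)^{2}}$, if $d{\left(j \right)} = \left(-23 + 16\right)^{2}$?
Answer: $\frac{1}{36530} \approx 2.7375 \cdot 10^{-5}$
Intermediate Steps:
$d{\left(j \right)} = 49$ ($d{\left(j \right)} = \left(-7\right)^{2} = 49$)
$\frac{1}{d{\left(-2169 \right)} + \left(156 - 347\right)^{2}} = \frac{1}{49 + \left(156 - 347\right)^{2}} = \frac{1}{49 + \left(-191\right)^{2}} = \frac{1}{49 + 36481} = \frac{1}{36530}$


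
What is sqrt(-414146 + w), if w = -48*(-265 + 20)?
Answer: I*sqrt(402386) ≈ 634.34*I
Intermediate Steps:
w = 11760 (w = -48*(-245) = 11760)
sqrt(-414146 + w) = sqrt(-414146 + 11760) = sqrt(-402386) = I*sqrt(402386)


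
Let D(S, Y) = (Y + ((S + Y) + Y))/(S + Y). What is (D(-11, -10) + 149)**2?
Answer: 10048900/441 ≈ 22787.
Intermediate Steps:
D(S, Y) = (S + 3*Y)/(S + Y) (D(S, Y) = (Y + (S + 2*Y))/(S + Y) = (S + 3*Y)/(S + Y))
(D(-11, -10) + 149)**2 = ((-11 + 3*(-10))/(-11 - 10) + 149)**2 = ((-11 - 30)/(-21) + 149)**2 = (-1/21*(-41) + 149)**2 = (41/21 + 149)**2 = (3170/21)**2 = 10048900/441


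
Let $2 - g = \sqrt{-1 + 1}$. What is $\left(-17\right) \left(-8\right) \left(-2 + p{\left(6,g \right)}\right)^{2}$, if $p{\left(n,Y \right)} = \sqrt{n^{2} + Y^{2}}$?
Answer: $5984 - 1088 \sqrt{10} \approx 2543.4$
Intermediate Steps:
$g = 2$ ($g = 2 - \sqrt{-1 + 1} = 2 - \sqrt{0} = 2 - 0 = 2 + 0 = 2$)
$p{\left(n,Y \right)} = \sqrt{Y^{2} + n^{2}}$
$\left(-17\right) \left(-8\right) \left(-2 + p{\left(6,g \right)}\right)^{2} = \left(-17\right) \left(-8\right) \left(-2 + \sqrt{2^{2} + 6^{2}}\right)^{2} = 136 \left(-2 + \sqrt{4 + 36}\right)^{2} = 136 \left(-2 + \sqrt{40}\right)^{2} = 136 \left(-2 + 2 \sqrt{10}\right)^{2}$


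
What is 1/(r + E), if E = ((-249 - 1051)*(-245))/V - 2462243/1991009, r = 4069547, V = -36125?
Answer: 575401601/2341618074465588 ≈ 2.4573e-7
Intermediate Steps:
E = -5784679159/575401601 (E = ((-249 - 1051)*(-245))/(-36125) - 2462243/1991009 = -1300*(-245)*(-1/36125) - 2462243*1/1991009 = 318500*(-1/36125) - 2462243/1991009 = -2548/289 - 2462243/1991009 = -5784679159/575401601 ≈ -10.053)
1/(r + E) = 1/(4069547 - 5784679159/575401601) = 1/(2341618074465588/575401601) = 575401601/2341618074465588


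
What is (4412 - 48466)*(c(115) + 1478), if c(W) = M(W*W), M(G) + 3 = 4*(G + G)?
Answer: -4725892850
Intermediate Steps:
M(G) = -3 + 8*G (M(G) = -3 + 4*(G + G) = -3 + 4*(2*G) = -3 + 8*G)
c(W) = -3 + 8*W² (c(W) = -3 + 8*(W*W) = -3 + 8*W²)
(4412 - 48466)*(c(115) + 1478) = (4412 - 48466)*((-3 + 8*115²) + 1478) = -44054*((-3 + 8*13225) + 1478) = -44054*((-3 + 105800) + 1478) = -44054*(105797 + 1478) = -44054*107275 = -4725892850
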